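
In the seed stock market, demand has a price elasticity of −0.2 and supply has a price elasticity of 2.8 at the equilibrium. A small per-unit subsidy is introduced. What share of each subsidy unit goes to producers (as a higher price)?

For a small subsidy around the equilibrium, the benefit split depends on the relative slopes, which at a point are proportional to the elasticities.
Buyer share = εs/(εs + |εd|) = 2.8/(2.8 + 0.2) = 14/15; seller share = |εd|/(εs + |εd|) = 1/15.
So producers capture 1/15 of the subsidy.

Producer share = 1/15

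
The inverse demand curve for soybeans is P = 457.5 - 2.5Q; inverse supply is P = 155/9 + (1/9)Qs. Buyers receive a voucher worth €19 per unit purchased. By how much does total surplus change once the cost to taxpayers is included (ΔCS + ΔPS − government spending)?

Pre-subsidy: 457.5 - 2.5Q = 155/9 + (1/9)Q gives Q* = 7925/47 and P* = 1690/47.
With the rebate, buyers effectively pay Pb = Ps − 19, where Ps is the price sellers receive.
On the curves, Pb = 457.5 - 2.5Q and Ps = 155/9 + (1/9)Q; the wedge Ps − Pb = 19 gives 155/9 + (1/9)Q − (457.5 - 2.5Q) = 19, so Q' = 8267/47.
Then Pb = 457.5 − 2.5·(8267/47) = 835/47 and Ps = 155/9 + (1/9)·(8267/47) = 1728/47.
ΔCS = ½(7925/47 + 8267/47)(1690/47 − 835/47) = 6922080/2209; ΔPS = ½(7925/47 + 8267/47)(1728/47 − 1690/47) = 307648/2209.
Government spending = 19 × 8267/47 = 157073/47.
Net change = 6922080/2209 + 307648/2209 − 157073/47 = -3249/47. The loss equals the DWL triangle ½·19·342/47.

Net change in total surplus = -3249/47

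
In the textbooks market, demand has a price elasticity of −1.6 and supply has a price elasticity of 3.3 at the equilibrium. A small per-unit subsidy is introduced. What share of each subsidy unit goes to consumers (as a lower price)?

Consumer share = 33/49

For a small subsidy around the equilibrium, the benefit split depends on the relative slopes, which at a point are proportional to the elasticities.
Buyer share = εs/(εs + |εd|) = 3.3/(3.3 + 1.6) = 33/49; seller share = |εd|/(εs + |εd|) = 16/49.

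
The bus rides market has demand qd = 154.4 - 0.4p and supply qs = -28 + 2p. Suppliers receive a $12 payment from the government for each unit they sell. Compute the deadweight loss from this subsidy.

Pre-subsidy: 154.4 - 0.4p = -28 + 2p gives p* = 76, q* = 124.
With the subsidy, sellers receive ps = pb + 12 for each unit, where pb is the price buyers pay.
Supply in terms of pb becomes qs = -28 + 2(pb + 12) = -4 + 2pb. Setting this equal to demand: 154.4 - 0.4pb = -4 + 2pb, so pb = 66.
Sellers receive ps = 66 + 12 = 78; q' = 154.4 − 0.4·66 = 128.
The subsidy expands output by 128 − 124 = 4 past the efficient level; on those units the gap between marginal cost and willingness to pay runs from 0 up to 12.
DWL = ½ × 12 × 4 = 24.

Deadweight loss = $24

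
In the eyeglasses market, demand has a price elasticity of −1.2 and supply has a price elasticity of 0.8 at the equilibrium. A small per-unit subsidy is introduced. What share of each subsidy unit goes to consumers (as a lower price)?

For a small subsidy around the equilibrium, the benefit split depends on the relative slopes, which at a point are proportional to the elasticities.
Buyer share = εs/(εs + |εd|) = 0.8/(0.8 + 1.2) = 0.4; seller share = |εd|/(εs + |εd|) = 0.6.

Consumer share = 0.4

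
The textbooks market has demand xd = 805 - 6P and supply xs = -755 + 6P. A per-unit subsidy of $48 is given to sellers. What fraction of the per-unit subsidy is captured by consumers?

Pre-subsidy: 805 - 6P = -755 + 6P gives P* = 130, x* = 25.
With the subsidy, sellers receive Ps = Pb + 48 for each unit, where Pb is the price buyers pay.
Supply in terms of Pb becomes xs = -755 + 6(Pb + 48) = -467 + 6Pb. Setting this equal to demand: 805 - 6Pb = -467 + 6Pb, so Pb = 106.
Sellers receive Ps = 106 + 48 = 154; x' = 805 − 6·106 = 169.
Buyers' price falls by P* − Pb = 130 − 106 = 24; sellers' price rises by Ps − P* = 154 − 130 = 24.
So consumers capture 24/48 = 0.5 of each unit of subsidy.

Consumer share = 0.5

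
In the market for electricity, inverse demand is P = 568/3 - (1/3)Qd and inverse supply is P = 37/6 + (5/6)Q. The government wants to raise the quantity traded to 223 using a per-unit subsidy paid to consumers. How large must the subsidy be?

Required subsidy s = 77 per unit

At Q = 223, from the demand curve buyers pay Pb = 568/3 − (1/3)·223 = 115; from the supply curve sellers need Ps = 37/6 + (5/6)·223 = 192.
The subsidy must fill the gap: s = Ps − Pb = 192 − 115 = 77.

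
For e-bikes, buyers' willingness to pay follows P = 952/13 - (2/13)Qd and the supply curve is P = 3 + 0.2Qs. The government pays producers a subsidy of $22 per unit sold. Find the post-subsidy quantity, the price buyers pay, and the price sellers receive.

Q' = 5995/23; buyers pay 762/23; sellers receive 1268/23

Pre-subsidy: 952/13 - (2/13)Q = 3 + 0.2Q gives Q* = 4565/23 and P* = 982/23.
With the subsidy, sellers receive Ps = Pb + 22 for each unit, where Pb is the price buyers pay.
On the curves, Pb = 952/13 - (2/13)Q and Ps = 3 + 0.2Q; the wedge Ps − Pb = 22 gives 3 + 0.2Q − (952/13 - (2/13)Q) = 22, so Q' = 5995/23.
Then Pb = 952/13 − (2/13)·(5995/23) = 762/23 and Ps = 3 + 0.2·(5995/23) = 1268/23.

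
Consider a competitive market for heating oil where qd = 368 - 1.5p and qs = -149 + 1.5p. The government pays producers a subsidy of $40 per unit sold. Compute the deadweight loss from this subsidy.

Pre-subsidy: 368 - 1.5p = -149 + 1.5p gives p* = 517/3, q* = 109.5.
With the subsidy, sellers receive ps = pb + 40 for each unit, where pb is the price buyers pay.
Supply in terms of pb becomes qs = -149 + 1.5(pb + 40) = -89 + 1.5pb. Setting this equal to demand: 368 - 1.5pb = -89 + 1.5pb, so pb = 457/3.
Sellers receive ps = 457/3 + 40 = 577/3; q' = 368 − 1.5·(457/3) = 139.5.
The subsidy expands output by 139.5 − 109.5 = 30 past the efficient level; on those units the gap between marginal cost and willingness to pay runs from 0 up to 40.
DWL = ½ × 40 × 30 = 600.

Deadweight loss = $600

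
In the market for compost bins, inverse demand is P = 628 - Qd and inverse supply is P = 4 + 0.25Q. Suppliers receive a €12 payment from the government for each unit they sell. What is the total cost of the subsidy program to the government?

Government cost = €6105.6

Pre-subsidy: 628 - Q = 4 + 0.25Q gives Q* = 499.2 and P* = 128.8.
With the subsidy, sellers receive Ps = Pb + 12 for each unit, where Pb is the price buyers pay.
On the curves, Pb = 628 - Q and Ps = 4 + 0.25Q; the wedge Ps − Pb = 12 gives 4 + 0.25Q − (628 - Q) = 12, so Q' = 508.8.
Then Pb = 628 − 1·508.8 = 119.2 and Ps = 4 + 0.25·508.8 = 131.2.
Government outlay = subsidy × quantity = 12 × 508.8 = 6105.6.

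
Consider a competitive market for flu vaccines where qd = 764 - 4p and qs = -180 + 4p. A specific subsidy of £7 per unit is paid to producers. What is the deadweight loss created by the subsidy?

Pre-subsidy: 764 - 4p = -180 + 4p gives p* = 118, q* = 292.
With the subsidy, sellers receive ps = pb + 7 for each unit, where pb is the price buyers pay.
Supply in terms of pb becomes qs = -180 + 4(pb + 7) = -152 + 4pb. Setting this equal to demand: 764 - 4pb = -152 + 4pb, so pb = 114.5.
Sellers receive ps = 114.5 + 7 = 121.5; q' = 764 − 4·114.5 = 306.
The subsidy expands output by 306 − 292 = 14 past the efficient level; on those units the gap between marginal cost and willingness to pay runs from 0 up to 7.
DWL = ½ × 7 × 14 = 49.

Deadweight loss = £49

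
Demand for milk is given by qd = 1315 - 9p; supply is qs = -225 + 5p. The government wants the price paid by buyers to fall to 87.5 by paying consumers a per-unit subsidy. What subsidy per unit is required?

Required subsidy s = 63 per unit

At a buyer price of 87.5, quantity demanded is 1315 − 9·87.5 = 527.5.
Sellers supply 527.5 only when they receive ps with -225 + 5·ps = 527.5, i.e. ps = 150.5.
s = ps − pb = 150.5 − 87.5 = 63.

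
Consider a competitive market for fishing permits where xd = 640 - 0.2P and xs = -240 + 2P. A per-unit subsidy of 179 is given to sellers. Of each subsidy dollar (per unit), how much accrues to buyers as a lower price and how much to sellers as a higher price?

Buyers gain 1790/11 per unit; sellers gain 179/11 per unit

Pre-subsidy: 640 - 0.2P = -240 + 2P gives P* = 400, x* = 560.
With the subsidy, sellers receive Ps = Pb + 179 for each unit, where Pb is the price buyers pay.
Supply in terms of Pb becomes xs = -240 + 2(Pb + 179) = 118 + 2Pb. Setting this equal to demand: 640 - 0.2Pb = 118 + 2Pb, so Pb = 2610/11.
Sellers receive Ps = 2610/11 + 179 = 4579/11; x' = 640 − 0.2·(2610/11) = 6518/11.
Buyers' price falls by P* − Pb = 400 − 2610/11 = 1790/11; sellers' price rises by Ps − P* = 4579/11 − 400 = 179/11.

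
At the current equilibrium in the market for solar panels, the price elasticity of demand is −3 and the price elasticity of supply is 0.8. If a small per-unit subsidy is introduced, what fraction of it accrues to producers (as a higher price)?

Producer share = 15/19

For a small subsidy around the equilibrium, the benefit split depends on the relative slopes, which at a point are proportional to the elasticities.
Buyer share = εs/(εs + |εd|) = 0.8/(0.8 + 3) = 4/19; seller share = |εd|/(εs + |εd|) = 15/19.
So producers capture 15/19 of the subsidy.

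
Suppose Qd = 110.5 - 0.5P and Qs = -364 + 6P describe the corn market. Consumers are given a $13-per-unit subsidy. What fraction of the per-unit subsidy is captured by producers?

Producer share = 1/13

Pre-subsidy: 110.5 - 0.5P = -364 + 6P gives P* = 73, Q* = 74.
With the rebate, buyers effectively pay Pb = Ps − 13, where Ps is the price sellers receive.
Demand in terms of Ps becomes Qd = 110.5 − 0.5(Ps − 13) = 117 - 0.5Ps. Setting this equal to supply: 117 - 0.5Ps = -364 + 6Ps, so Ps = 74.
Buyers pay Pb = 74 − 13 = 61; Q' = -364 + 6·74 = 80.
Buyers' price falls by P* − Pb = 73 − 61 = 12; sellers' price rises by Ps − P* = 74 − 73 = 1.
So producers capture 1/13 = 1/13 of each unit of subsidy.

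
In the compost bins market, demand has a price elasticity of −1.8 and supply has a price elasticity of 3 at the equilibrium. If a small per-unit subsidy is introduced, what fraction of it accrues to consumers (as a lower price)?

For a small subsidy around the equilibrium, the benefit split depends on the relative slopes, which at a point are proportional to the elasticities.
Buyer share = εs/(εs + |εd|) = 3/(3 + 1.8) = 0.625; seller share = |εd|/(εs + |εd|) = 0.375.

Consumer share = 0.625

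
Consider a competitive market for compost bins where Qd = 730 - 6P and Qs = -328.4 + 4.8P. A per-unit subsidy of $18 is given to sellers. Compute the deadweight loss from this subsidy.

Deadweight loss = $432

Pre-subsidy: 730 - 6P = -328.4 + 4.8P gives P* = 98, Q* = 142.
With the subsidy, sellers receive Ps = Pb + 18 for each unit, where Pb is the price buyers pay.
Supply in terms of Pb becomes Qs = -328.4 + 4.8(Pb + 18) = -242 + 4.8Pb. Setting this equal to demand: 730 - 6Pb = -242 + 4.8Pb, so Pb = 90.
Sellers receive Ps = 90 + 18 = 108; Q' = 730 − 6·90 = 190.
The subsidy expands output by 190 − 142 = 48 past the efficient level; on those units the gap between marginal cost and willingness to pay runs from 0 up to 18.
DWL = ½ × 18 × 48 = 432.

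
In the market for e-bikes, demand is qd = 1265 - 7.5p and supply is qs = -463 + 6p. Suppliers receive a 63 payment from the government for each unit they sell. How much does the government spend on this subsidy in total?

Pre-subsidy: 1265 - 7.5p = -463 + 6p gives p* = 128, q* = 305.
With the subsidy, sellers receive ps = pb + 63 for each unit, where pb is the price buyers pay.
Supply in terms of pb becomes qs = -463 + 6(pb + 63) = -85 + 6pb. Setting this equal to demand: 1265 - 7.5pb = -85 + 6pb, so pb = 100.
Sellers receive ps = 100 + 63 = 163; q' = 1265 − 7.5·100 = 515.
Government outlay = subsidy × quantity = 63 × 515 = 32445.

Government cost = 32445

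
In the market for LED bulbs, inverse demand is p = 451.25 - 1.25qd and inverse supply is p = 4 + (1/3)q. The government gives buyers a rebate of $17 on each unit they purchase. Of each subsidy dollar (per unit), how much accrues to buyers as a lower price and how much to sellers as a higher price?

Buyers gain 255/19 per unit; sellers gain 68/19 per unit

Pre-subsidy: 451.25 - 1.25q = 4 + (1/3)q gives q* = 5367/19 and p* = 1865/19.
With the rebate, buyers effectively pay pb = ps − 17, where ps is the price sellers receive.
On the curves, pb = 451.25 - 1.25q and ps = 4 + (1/3)q; the wedge ps − pb = 17 gives 4 + (1/3)q − (451.25 - 1.25q) = 17, so q' = 5571/19.
Then pb = 451.25 − 1.25·(5571/19) = 1610/19 and ps = 4 + (1/3)·(5571/19) = 1933/19.
Buyers' price falls by p* − pb = 1865/19 − 1610/19 = 255/19; sellers' price rises by ps − p* = 1933/19 − 1865/19 = 68/19.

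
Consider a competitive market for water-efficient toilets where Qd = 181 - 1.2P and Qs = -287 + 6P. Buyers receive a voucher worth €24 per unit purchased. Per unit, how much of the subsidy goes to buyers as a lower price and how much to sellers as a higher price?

Buyers gain €20 per unit; sellers gain €4 per unit

Pre-subsidy: 181 - 1.2P = -287 + 6P gives P* = 65, Q* = 103.
With the rebate, buyers effectively pay Pb = Ps − 24, where Ps is the price sellers receive.
Demand in terms of Ps becomes Qd = 181 − 1.2(Ps − 24) = 209.8 - 1.2Ps. Setting this equal to supply: 209.8 - 1.2Ps = -287 + 6Ps, so Ps = 69.
Buyers pay Pb = 69 − 24 = 45; Q' = -287 + 6·69 = 127.
Buyers' price falls by P* − Pb = 65 − 45 = 20; sellers' price rises by Ps − P* = 69 − 65 = 4.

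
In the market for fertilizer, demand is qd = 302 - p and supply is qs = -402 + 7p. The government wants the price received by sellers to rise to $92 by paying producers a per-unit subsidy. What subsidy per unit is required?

Required subsidy s = $32 per unit

At a seller price of 92, quantity supplied is -402 + 7·92 = 242.
Buyers absorb 242 only when they pay pb with 302 − 1·pb = 242, i.e. pb = 60.
s = ps − pb = 92 − 60 = 32.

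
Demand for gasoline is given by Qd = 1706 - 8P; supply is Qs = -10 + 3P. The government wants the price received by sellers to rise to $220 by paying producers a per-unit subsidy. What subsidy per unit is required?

Required subsidy s = $88 per unit

At a seller price of 220, quantity supplied is -10 + 3·220 = 650.
Buyers absorb 650 only when they pay Pb with 1706 − 8·Pb = 650, i.e. Pb = 132.
s = Ps − Pb = 220 − 132 = 88.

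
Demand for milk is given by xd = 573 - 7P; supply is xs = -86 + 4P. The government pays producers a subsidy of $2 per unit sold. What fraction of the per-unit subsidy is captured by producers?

Producer share = 7/11

Pre-subsidy: 573 - 7P = -86 + 4P gives P* = 659/11, x* = 1690/11.
With the subsidy, sellers receive Ps = Pb + 2 for each unit, where Pb is the price buyers pay.
Supply in terms of Pb becomes xs = -86 + 4(Pb + 2) = -78 + 4Pb. Setting this equal to demand: 573 - 7Pb = -78 + 4Pb, so Pb = 651/11.
Sellers receive Ps = 651/11 + 2 = 673/11; x' = 573 − 7·(651/11) = 1746/11.
Buyers' price falls by P* − Pb = 659/11 − 651/11 = 8/11; sellers' price rises by Ps − P* = 673/11 − 659/11 = 14/11.
So producers capture (14/11)/2 = 7/11 of each unit of subsidy.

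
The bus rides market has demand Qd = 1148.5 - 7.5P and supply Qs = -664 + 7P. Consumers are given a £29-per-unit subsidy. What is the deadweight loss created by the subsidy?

Deadweight loss = £1522.5

Pre-subsidy: 1148.5 - 7.5P = -664 + 7P gives P* = 125, Q* = 211.
With the rebate, buyers effectively pay Pb = Ps − 29, where Ps is the price sellers receive.
Demand in terms of Ps becomes Qd = 1148.5 − 7.5(Ps − 29) = 1366 - 7.5Ps. Setting this equal to supply: 1366 - 7.5Ps = -664 + 7Ps, so Ps = 140.
Buyers pay Pb = 140 − 29 = 111; Q' = -664 + 7·140 = 316.
The subsidy expands output by 316 − 211 = 105 past the efficient level; on those units the gap between marginal cost and willingness to pay runs from 0 up to 29.
DWL = ½ × 29 × 105 = 1522.5.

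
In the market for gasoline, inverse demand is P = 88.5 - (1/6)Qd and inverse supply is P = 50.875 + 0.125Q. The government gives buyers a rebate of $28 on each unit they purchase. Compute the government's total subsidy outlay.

Pre-subsidy: 88.5 - (1/6)Q = 50.875 + 0.125Q gives Q* = 129 and P* = 67.
With the rebate, buyers effectively pay Pb = Ps − 28, where Ps is the price sellers receive.
On the curves, Pb = 88.5 - (1/6)Q and Ps = 50.875 + 0.125Q; the wedge Ps − Pb = 28 gives 50.875 + 0.125Q − (88.5 - (1/6)Q) = 28, so Q' = 225.
Then Pb = 88.5 − (1/6)·225 = 51 and Ps = 50.875 + 0.125·225 = 79.
Government outlay = subsidy × quantity = 28 × 225 = 6300.

Government cost = $6300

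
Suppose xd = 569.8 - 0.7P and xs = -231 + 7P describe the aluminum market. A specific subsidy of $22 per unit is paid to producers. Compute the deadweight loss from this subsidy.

Deadweight loss = $154

Pre-subsidy: 569.8 - 0.7P = -231 + 7P gives P* = 104, x* = 497.
With the subsidy, sellers receive Ps = Pb + 22 for each unit, where Pb is the price buyers pay.
Supply in terms of Pb becomes xs = -231 + 7(Pb + 22) = -77 + 7Pb. Setting this equal to demand: 569.8 - 0.7Pb = -77 + 7Pb, so Pb = 84.
Sellers receive Ps = 84 + 22 = 106; x' = 569.8 − 0.7·84 = 511.
The subsidy expands output by 511 − 497 = 14 past the efficient level; on those units the gap between marginal cost and willingness to pay runs from 0 up to 22.
DWL = ½ × 22 × 14 = 154.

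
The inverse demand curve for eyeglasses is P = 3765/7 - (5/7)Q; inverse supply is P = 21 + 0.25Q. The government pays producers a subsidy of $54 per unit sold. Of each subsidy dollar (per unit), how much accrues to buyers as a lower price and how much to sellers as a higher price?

Buyers gain $40 per unit; sellers gain $14 per unit

Pre-subsidy: 3765/7 - (5/7)Q = 21 + 0.25Q gives Q* = 536 and P* = 155.
With the subsidy, sellers receive Ps = Pb + 54 for each unit, where Pb is the price buyers pay.
On the curves, Pb = 3765/7 - (5/7)Q and Ps = 21 + 0.25Q; the wedge Ps − Pb = 54 gives 21 + 0.25Q − (3765/7 - (5/7)Q) = 54, so Q' = 592.
Then Pb = 3765/7 − (5/7)·592 = 115 and Ps = 21 + 0.25·592 = 169.
Buyers' price falls by P* − Pb = 155 − 115 = 40; sellers' price rises by Ps − P* = 169 − 155 = 14.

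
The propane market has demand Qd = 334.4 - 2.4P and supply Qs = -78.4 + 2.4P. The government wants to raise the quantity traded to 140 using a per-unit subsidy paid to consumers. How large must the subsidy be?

Required subsidy s = 10 per unit

At Q = 140, invert demand for the buyer price: Pb = (334.4 − 140)/2.4 = 81; invert supply for the seller price: Ps = (140 − (-78.4))/2.4 = 91.
The subsidy must fill the gap: s = Ps − Pb = 91 − 81 = 10.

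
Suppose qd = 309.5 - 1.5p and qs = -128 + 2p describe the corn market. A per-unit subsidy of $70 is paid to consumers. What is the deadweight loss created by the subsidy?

Deadweight loss = $2100

Pre-subsidy: 309.5 - 1.5p = -128 + 2p gives p* = 125, q* = 122.
With the rebate, buyers effectively pay pb = ps − 70, where ps is the price sellers receive.
Demand in terms of ps becomes qd = 309.5 − 1.5(ps − 70) = 414.5 - 1.5ps. Setting this equal to supply: 414.5 - 1.5ps = -128 + 2ps, so ps = 155.
Buyers pay pb = 155 − 70 = 85; q' = -128 + 2·155 = 182.
The subsidy expands output by 182 − 122 = 60 past the efficient level; on those units the gap between marginal cost and willingness to pay runs from 0 up to 70.
DWL = ½ × 70 × 60 = 2100.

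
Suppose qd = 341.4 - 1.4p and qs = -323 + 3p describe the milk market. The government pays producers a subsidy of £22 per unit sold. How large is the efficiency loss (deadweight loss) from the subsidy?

Deadweight loss = £231

Pre-subsidy: 341.4 - 1.4p = -323 + 3p gives p* = 151, q* = 130.
With the subsidy, sellers receive ps = pb + 22 for each unit, where pb is the price buyers pay.
Supply in terms of pb becomes qs = -323 + 3(pb + 22) = -257 + 3pb. Setting this equal to demand: 341.4 - 1.4pb = -257 + 3pb, so pb = 136.
Sellers receive ps = 136 + 22 = 158; q' = 341.4 − 1.4·136 = 151.
The subsidy expands output by 151 − 130 = 21 past the efficient level; on those units the gap between marginal cost and willingness to pay runs from 0 up to 22.
DWL = ½ × 22 × 21 = 231.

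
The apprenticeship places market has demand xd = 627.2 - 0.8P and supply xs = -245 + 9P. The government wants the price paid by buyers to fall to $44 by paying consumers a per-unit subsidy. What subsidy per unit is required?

At a buyer price of 44, quantity demanded is 627.2 − 0.8·44 = 592.
Sellers supply 592 only when they receive Ps with -245 + 9·Ps = 592, i.e. Ps = 93.
s = Ps − Pb = 93 − 44 = 49.

Required subsidy s = $49 per unit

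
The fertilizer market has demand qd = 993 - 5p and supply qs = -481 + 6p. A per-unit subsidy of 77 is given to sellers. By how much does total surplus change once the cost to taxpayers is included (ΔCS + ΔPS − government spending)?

Pre-subsidy: 993 - 5p = -481 + 6p gives p* = 134, q* = 323.
With the subsidy, sellers receive ps = pb + 77 for each unit, where pb is the price buyers pay.
Supply in terms of pb becomes qs = -481 + 6(pb + 77) = -19 + 6pb. Setting this equal to demand: 993 - 5pb = -19 + 6pb, so pb = 92.
Sellers receive ps = 92 + 77 = 169; q' = 993 − 5·92 = 533.
ΔCS = ½(323 + 533)(134 − 92) = 17976; ΔPS = ½(323 + 533)(169 − 134) = 14980.
Government spending = 77 × 533 = 41041.
Net change = 17976 + 14980 − 41041 = -8085. The loss equals the DWL triangle ½·77·210.

Net change in total surplus = -8085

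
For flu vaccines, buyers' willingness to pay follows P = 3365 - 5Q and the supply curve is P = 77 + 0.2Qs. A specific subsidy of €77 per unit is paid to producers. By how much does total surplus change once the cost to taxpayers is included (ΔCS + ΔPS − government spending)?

Net change in total surplus = -29645/52

Pre-subsidy: 3365 - 5Q = 77 + 0.2Q gives Q* = 8220/13 and P* = 2645/13.
With the subsidy, sellers receive Ps = Pb + 77 for each unit, where Pb is the price buyers pay.
On the curves, Pb = 3365 - 5Q and Ps = 77 + 0.2Q; the wedge Ps − Pb = 77 gives 77 + 0.2Q − (3365 - 5Q) = 77, so Q' = 16825/26.
Then Pb = 3365 − 5·(16825/26) = 3365/26 and Ps = 77 + 0.2·(16825/26) = 5367/26.
ΔCS = ½(8220/13 + 16825/26)(2645/13 − 3365/26) = 64035125/1352; ΔPS = ½(8220/13 + 16825/26)(5367/26 − 2645/13) = 2561405/1352.
Government spending = 77 × 16825/26 = 1295525/26.
Net change = 64035125/1352 + 2561405/1352 − 1295525/26 = -29645/52. The loss equals the DWL triangle ½·77·385/26.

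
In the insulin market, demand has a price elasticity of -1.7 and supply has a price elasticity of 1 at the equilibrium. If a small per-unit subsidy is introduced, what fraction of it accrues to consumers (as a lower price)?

For a small subsidy around the equilibrium, the benefit split depends on the relative slopes, which at a point are proportional to the elasticities.
Buyer share = εs/(εs + |εd|) = 1/(1 + 1.7) = 10/27; seller share = |εd|/(εs + |εd|) = 17/27.

Consumer share = 10/27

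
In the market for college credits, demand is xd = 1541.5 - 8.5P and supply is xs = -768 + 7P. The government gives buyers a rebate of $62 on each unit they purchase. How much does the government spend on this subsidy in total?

Government cost = $31806

Pre-subsidy: 1541.5 - 8.5P = -768 + 7P gives P* = 149, x* = 275.
With the rebate, buyers effectively pay Pb = Ps − 62, where Ps is the price sellers receive.
Demand in terms of Ps becomes xd = 1541.5 − 8.5(Ps − 62) = 2068.5 - 8.5Ps. Setting this equal to supply: 2068.5 - 8.5Ps = -768 + 7Ps, so Ps = 183.
Buyers pay Pb = 183 − 62 = 121; x' = -768 + 7·183 = 513.
Government outlay = subsidy × quantity = 62 × 513 = 31806.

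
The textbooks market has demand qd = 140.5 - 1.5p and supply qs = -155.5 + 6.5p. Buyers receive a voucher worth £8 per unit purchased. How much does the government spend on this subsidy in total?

Government cost = £758

Pre-subsidy: 140.5 - 1.5p = -155.5 + 6.5p gives p* = 37, q* = 85.
With the rebate, buyers effectively pay pb = ps − 8, where ps is the price sellers receive.
Demand in terms of ps becomes qd = 140.5 − 1.5(ps − 8) = 152.5 - 1.5ps. Setting this equal to supply: 152.5 - 1.5ps = -155.5 + 6.5ps, so ps = 38.5.
Buyers pay pb = 38.5 − 8 = 30.5; q' = -155.5 + 6.5·38.5 = 94.75.
Government outlay = subsidy × quantity = 8 × 94.75 = 758.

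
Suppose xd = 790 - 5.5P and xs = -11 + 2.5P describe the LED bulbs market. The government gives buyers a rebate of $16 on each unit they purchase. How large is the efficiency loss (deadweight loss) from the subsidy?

Pre-subsidy: 790 - 5.5P = -11 + 2.5P gives P* = 100.125, x* = 239.3125.
With the rebate, buyers effectively pay Pb = Ps − 16, where Ps is the price sellers receive.
Demand in terms of Ps becomes xd = 790 − 5.5(Ps − 16) = 878 - 5.5Ps. Setting this equal to supply: 878 - 5.5Ps = -11 + 2.5Ps, so Ps = 111.125.
Buyers pay Pb = 111.125 − 16 = 95.125; x' = -11 + 2.5·111.125 = 266.8125.
The subsidy expands output by 266.8125 − 239.3125 = 27.5 past the efficient level; on those units the gap between marginal cost and willingness to pay runs from 0 up to 16.
DWL = ½ × 16 × 27.5 = 220.

Deadweight loss = $220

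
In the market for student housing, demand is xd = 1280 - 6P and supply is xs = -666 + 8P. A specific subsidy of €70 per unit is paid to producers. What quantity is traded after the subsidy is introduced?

Pre-subsidy: 1280 - 6P = -666 + 8P gives P* = 139, x* = 446.
With the subsidy, sellers receive Ps = Pb + 70 for each unit, where Pb is the price buyers pay.
Supply in terms of Pb becomes xs = -666 + 8(Pb + 70) = -106 + 8Pb. Setting this equal to demand: 1280 - 6Pb = -106 + 8Pb, so Pb = 99.
Sellers receive Ps = 99 + 70 = 169; x' = 1280 − 6·99 = 686.

x' = 686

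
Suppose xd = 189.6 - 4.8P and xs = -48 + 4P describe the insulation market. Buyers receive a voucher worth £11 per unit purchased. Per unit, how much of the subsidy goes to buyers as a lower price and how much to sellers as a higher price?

Buyers gain £5 per unit; sellers gain £6 per unit

Pre-subsidy: 189.6 - 4.8P = -48 + 4P gives P* = 27, x* = 60.
With the rebate, buyers effectively pay Pb = Ps − 11, where Ps is the price sellers receive.
Demand in terms of Ps becomes xd = 189.6 − 4.8(Ps − 11) = 242.4 - 4.8Ps. Setting this equal to supply: 242.4 - 4.8Ps = -48 + 4Ps, so Ps = 33.
Buyers pay Pb = 33 − 11 = 22; x' = -48 + 4·33 = 84.
Buyers' price falls by P* − Pb = 27 − 22 = 5; sellers' price rises by Ps − P* = 33 − 27 = 6.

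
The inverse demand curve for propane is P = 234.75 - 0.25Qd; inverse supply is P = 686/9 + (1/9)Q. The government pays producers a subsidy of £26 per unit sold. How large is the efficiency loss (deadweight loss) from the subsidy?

Deadweight loss = £936

Pre-subsidy: 234.75 - 0.25Q = 686/9 + (1/9)Q gives Q* = 439 and P* = 125.
With the subsidy, sellers receive Ps = Pb + 26 for each unit, where Pb is the price buyers pay.
On the curves, Pb = 234.75 - 0.25Q and Ps = 686/9 + (1/9)Q; the wedge Ps − Pb = 26 gives 686/9 + (1/9)Q − (234.75 - 0.25Q) = 26, so Q' = 511.
Then Pb = 234.75 − 0.25·511 = 107 and Ps = 686/9 + (1/9)·511 = 133.
The subsidy expands output by 511 − 439 = 72 past the efficient level; on those units the gap between marginal cost and willingness to pay runs from 0 up to 26.
DWL = ½ × 26 × 72 = 936.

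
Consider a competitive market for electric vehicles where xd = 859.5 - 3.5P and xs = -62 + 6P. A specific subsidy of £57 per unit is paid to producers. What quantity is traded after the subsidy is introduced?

Pre-subsidy: 859.5 - 3.5P = -62 + 6P gives P* = 97, x* = 520.
With the subsidy, sellers receive Ps = Pb + 57 for each unit, where Pb is the price buyers pay.
Supply in terms of Pb becomes xs = -62 + 6(Pb + 57) = 280 + 6Pb. Setting this equal to demand: 859.5 - 3.5Pb = 280 + 6Pb, so Pb = 61.
Sellers receive Ps = 61 + 57 = 118; x' = 859.5 − 3.5·61 = 646.

x' = 646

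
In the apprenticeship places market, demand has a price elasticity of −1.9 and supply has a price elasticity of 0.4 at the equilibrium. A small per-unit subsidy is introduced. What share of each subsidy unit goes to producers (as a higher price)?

Producer share = 19/23

For a small subsidy around the equilibrium, the benefit split depends on the relative slopes, which at a point are proportional to the elasticities.
Buyer share = εs/(εs + |εd|) = 0.4/(0.4 + 1.9) = 4/23; seller share = |εd|/(εs + |εd|) = 19/23.
So producers capture 19/23 of the subsidy.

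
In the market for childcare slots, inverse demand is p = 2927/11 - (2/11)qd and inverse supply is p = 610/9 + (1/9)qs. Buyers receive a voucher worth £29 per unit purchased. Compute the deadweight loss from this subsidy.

Deadweight loss = £1435.5

Pre-subsidy: 2927/11 - (2/11)q = 610/9 + (1/9)q gives q* = 677 and p* = 143.
With the rebate, buyers effectively pay pb = ps − 29, where ps is the price sellers receive.
On the curves, pb = 2927/11 - (2/11)q and ps = 610/9 + (1/9)q; the wedge ps − pb = 29 gives 610/9 + (1/9)q − (2927/11 - (2/11)q) = 29, so q' = 776.
Then pb = 2927/11 − (2/11)·776 = 125 and ps = 610/9 + (1/9)·776 = 154.
The subsidy expands output by 776 − 677 = 99 past the efficient level; on those units the gap between marginal cost and willingness to pay runs from 0 up to 29.
DWL = ½ × 29 × 99 = 1435.5.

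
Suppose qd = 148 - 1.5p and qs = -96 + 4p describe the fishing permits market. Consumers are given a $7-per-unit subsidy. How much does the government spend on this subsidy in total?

Government cost = 6860/11

Pre-subsidy: 148 - 1.5p = -96 + 4p gives p* = 488/11, q* = 896/11.
With the rebate, buyers effectively pay pb = ps − 7, where ps is the price sellers receive.
Demand in terms of ps becomes qd = 148 − 1.5(ps − 7) = 158.5 - 1.5ps. Setting this equal to supply: 158.5 - 1.5ps = -96 + 4ps, so ps = 509/11.
Buyers pay pb = 509/11 − 7 = 432/11; q' = -96 + 4·(509/11) = 980/11.
Government outlay = subsidy × quantity = 7 × 980/11 = 6860/11.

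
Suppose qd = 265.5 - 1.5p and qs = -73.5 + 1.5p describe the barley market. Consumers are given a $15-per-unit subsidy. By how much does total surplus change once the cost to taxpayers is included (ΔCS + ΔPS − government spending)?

Pre-subsidy: 265.5 - 1.5p = -73.5 + 1.5p gives p* = 113, q* = 96.
With the rebate, buyers effectively pay pb = ps − 15, where ps is the price sellers receive.
Demand in terms of ps becomes qd = 265.5 − 1.5(ps − 15) = 288 - 1.5ps. Setting this equal to supply: 288 - 1.5ps = -73.5 + 1.5ps, so ps = 120.5.
Buyers pay pb = 120.5 − 15 = 105.5; q' = -73.5 + 1.5·120.5 = 107.25.
ΔCS = ½(96 + 107.25)(113 − 105.5) = 762.1875; ΔPS = ½(96 + 107.25)(120.5 − 113) = 762.1875.
Government spending = 15 × 107.25 = 1608.75.
Net change = 762.1875 + 762.1875 − 1608.75 = -84.375. The loss equals the DWL triangle ½·15·11.25.

Net change in total surplus = -$84.375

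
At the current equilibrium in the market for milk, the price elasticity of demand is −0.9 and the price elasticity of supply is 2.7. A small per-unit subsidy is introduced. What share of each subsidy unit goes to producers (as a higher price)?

Producer share = 0.25

For a small subsidy around the equilibrium, the benefit split depends on the relative slopes, which at a point are proportional to the elasticities.
Buyer share = εs/(εs + |εd|) = 2.7/(2.7 + 0.9) = 0.75; seller share = |εd|/(εs + |εd|) = 0.25.
So producers capture 0.25 of the subsidy.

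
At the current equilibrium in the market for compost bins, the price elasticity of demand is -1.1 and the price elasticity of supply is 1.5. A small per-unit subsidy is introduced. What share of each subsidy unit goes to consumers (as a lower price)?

For a small subsidy around the equilibrium, the benefit split depends on the relative slopes, which at a point are proportional to the elasticities.
Buyer share = εs/(εs + |εd|) = 1.5/(1.5 + 1.1) = 15/26; seller share = |εd|/(εs + |εd|) = 11/26.

Consumer share = 15/26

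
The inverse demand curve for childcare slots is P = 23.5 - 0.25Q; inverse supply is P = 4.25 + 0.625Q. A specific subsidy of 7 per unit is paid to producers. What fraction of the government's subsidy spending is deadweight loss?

Pre-subsidy: 23.5 - 0.25Q = 4.25 + 0.625Q gives Q* = 22 and P* = 18.
With the subsidy, sellers receive Ps = Pb + 7 for each unit, where Pb is the price buyers pay.
On the curves, Pb = 23.5 - 0.25Q and Ps = 4.25 + 0.625Q; the wedge Ps − Pb = 7 gives 4.25 + 0.625Q − (23.5 - 0.25Q) = 7, so Q' = 30.
Then Pb = 23.5 − 0.25·30 = 16 and Ps = 4.25 + 0.625·30 = 23.
ΔCS = ½(22 + 30)(18 − 16) = 52; ΔPS = ½(22 + 30)(23 − 18) = 130.
Government spending = 7 × 30 = 210.
DWL = ½ × 7 × (30 − 22) = 28; fraction = 28 / 210 = 2/15.

DWL / government spending = 2/15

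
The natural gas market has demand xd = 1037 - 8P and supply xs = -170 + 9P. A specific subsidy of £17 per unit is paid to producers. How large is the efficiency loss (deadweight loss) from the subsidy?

Pre-subsidy: 1037 - 8P = -170 + 9P gives P* = 71, x* = 469.
With the subsidy, sellers receive Ps = Pb + 17 for each unit, where Pb is the price buyers pay.
Supply in terms of Pb becomes xs = -170 + 9(Pb + 17) = -17 + 9Pb. Setting this equal to demand: 1037 - 8Pb = -17 + 9Pb, so Pb = 62.
Sellers receive Ps = 62 + 17 = 79; x' = 1037 − 8·62 = 541.
The subsidy expands output by 541 − 469 = 72 past the efficient level; on those units the gap between marginal cost and willingness to pay runs from 0 up to 17.
DWL = ½ × 17 × 72 = 612.

Deadweight loss = £612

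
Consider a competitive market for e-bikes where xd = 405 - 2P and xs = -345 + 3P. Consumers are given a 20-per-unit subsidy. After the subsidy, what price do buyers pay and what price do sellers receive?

Pre-subsidy: 405 - 2P = -345 + 3P gives P* = 150, x* = 105.
With the rebate, buyers effectively pay Pb = Ps − 20, where Ps is the price sellers receive.
Demand in terms of Ps becomes xd = 405 − 2(Ps − 20) = 445 - 2Ps. Setting this equal to supply: 445 - 2Ps = -345 + 3Ps, so Ps = 158.
Buyers pay Pb = 158 − 20 = 138; x' = -345 + 3·158 = 129.

Buyers pay 138; sellers receive 158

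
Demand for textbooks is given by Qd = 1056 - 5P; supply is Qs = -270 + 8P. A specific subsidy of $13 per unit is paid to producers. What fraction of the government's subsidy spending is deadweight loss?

DWL / government spending = 10/293

Pre-subsidy: 1056 - 5P = -270 + 8P gives P* = 102, Q* = 546.
With the subsidy, sellers receive Ps = Pb + 13 for each unit, where Pb is the price buyers pay.
Supply in terms of Pb becomes Qs = -270 + 8(Pb + 13) = -166 + 8Pb. Setting this equal to demand: 1056 - 5Pb = -166 + 8Pb, so Pb = 94.
Sellers receive Ps = 94 + 13 = 107; Q' = 1056 − 5·94 = 586.
ΔCS = ½(546 + 586)(102 − 94) = 4528; ΔPS = ½(546 + 586)(107 − 102) = 2830.
Government spending = 13 × 586 = 7618.
DWL = ½ × 13 × (586 − 546) = 260; fraction = 260 / 7618 = 10/293.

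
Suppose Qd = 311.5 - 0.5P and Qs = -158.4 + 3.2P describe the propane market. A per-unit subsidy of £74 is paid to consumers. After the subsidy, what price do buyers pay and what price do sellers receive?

Buyers pay £63; sellers receive £137

Pre-subsidy: 311.5 - 0.5P = -158.4 + 3.2P gives P* = 127, Q* = 248.
With the rebate, buyers effectively pay Pb = Ps − 74, where Ps is the price sellers receive.
Demand in terms of Ps becomes Qd = 311.5 − 0.5(Ps − 74) = 348.5 - 0.5Ps. Setting this equal to supply: 348.5 - 0.5Ps = -158.4 + 3.2Ps, so Ps = 137.
Buyers pay Pb = 137 − 74 = 63; Q' = -158.4 + 3.2·137 = 280.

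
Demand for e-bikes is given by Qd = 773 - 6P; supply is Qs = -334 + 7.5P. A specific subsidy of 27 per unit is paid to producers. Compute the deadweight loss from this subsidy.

Pre-subsidy: 773 - 6P = -334 + 7.5P gives P* = 82, Q* = 281.
With the subsidy, sellers receive Ps = Pb + 27 for each unit, where Pb is the price buyers pay.
Supply in terms of Pb becomes Qs = -334 + 7.5(Pb + 27) = -131.5 + 7.5Pb. Setting this equal to demand: 773 - 6Pb = -131.5 + 7.5Pb, so Pb = 67.
Sellers receive Ps = 67 + 27 = 94; Q' = 773 − 6·67 = 371.
The subsidy expands output by 371 − 281 = 90 past the efficient level; on those units the gap between marginal cost and willingness to pay runs from 0 up to 27.
DWL = ½ × 27 × 90 = 1215.

Deadweight loss = 1215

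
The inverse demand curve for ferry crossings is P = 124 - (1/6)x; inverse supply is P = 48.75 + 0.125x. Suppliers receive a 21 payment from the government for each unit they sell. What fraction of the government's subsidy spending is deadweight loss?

DWL / government spending = 6/55

Pre-subsidy: 124 - (1/6)x = 48.75 + 0.125x gives x* = 258 and P* = 81.
With the subsidy, sellers receive Ps = Pb + 21 for each unit, where Pb is the price buyers pay.
On the curves, Pb = 124 - (1/6)x and Ps = 48.75 + 0.125x; the wedge Ps − Pb = 21 gives 48.75 + 0.125x − (124 - (1/6)x) = 21, so x' = 330.
Then Pb = 124 − (1/6)·330 = 69 and Ps = 48.75 + 0.125·330 = 90.
ΔCS = ½(258 + 330)(81 − 69) = 3528; ΔPS = ½(258 + 330)(90 − 81) = 2646.
Government spending = 21 × 330 = 6930.
DWL = ½ × 21 × (330 − 258) = 756; fraction = 756 / 6930 = 6/55.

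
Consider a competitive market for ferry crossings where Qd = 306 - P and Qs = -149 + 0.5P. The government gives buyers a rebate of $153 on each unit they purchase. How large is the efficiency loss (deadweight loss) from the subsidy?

Pre-subsidy: 306 - P = -149 + 0.5P gives P* = 910/3, Q* = 8/3.
With the rebate, buyers effectively pay Pb = Ps − 153, where Ps is the price sellers receive.
Demand in terms of Ps becomes Qd = 306 − 1(Ps − 153) = 459 - Ps. Setting this equal to supply: 459 - Ps = -149 + 0.5Ps, so Ps = 1216/3.
Buyers pay Pb = 1216/3 − 153 = 757/3; Q' = -149 + 0.5·(1216/3) = 161/3.
The subsidy expands output by 161/3 − 8/3 = 51 past the efficient level; on those units the gap between marginal cost and willingness to pay runs from 0 up to 153.
DWL = ½ × 153 × 51 = 3901.5.

Deadweight loss = $3901.5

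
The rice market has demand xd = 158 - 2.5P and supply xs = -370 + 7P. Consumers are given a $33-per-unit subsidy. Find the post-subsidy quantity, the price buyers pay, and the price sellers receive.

Pre-subsidy: 158 - 2.5P = -370 + 7P gives P* = 1056/19, x* = 362/19.
With the rebate, buyers effectively pay Pb = Ps − 33, where Ps is the price sellers receive.
Demand in terms of Ps becomes xd = 158 − 2.5(Ps − 33) = 240.5 - 2.5Ps. Setting this equal to supply: 240.5 - 2.5Ps = -370 + 7Ps, so Ps = 1221/19.
Buyers pay Pb = 1221/19 − 33 = 594/19; x' = -370 + 7·(1221/19) = 1517/19.

x' = 1517/19; buyers pay 594/19; sellers receive 1221/19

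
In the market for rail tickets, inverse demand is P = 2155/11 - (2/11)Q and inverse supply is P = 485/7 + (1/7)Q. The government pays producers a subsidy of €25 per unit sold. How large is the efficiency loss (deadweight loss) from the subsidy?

Pre-subsidy: 2155/11 - (2/11)Q = 485/7 + (1/7)Q gives Q* = 390 and P* = 125.
With the subsidy, sellers receive Ps = Pb + 25 for each unit, where Pb is the price buyers pay.
On the curves, Pb = 2155/11 - (2/11)Q and Ps = 485/7 + (1/7)Q; the wedge Ps − Pb = 25 gives 485/7 + (1/7)Q − (2155/11 - (2/11)Q) = 25, so Q' = 467.
Then Pb = 2155/11 − (2/11)·467 = 111 and Ps = 485/7 + (1/7)·467 = 136.
The subsidy expands output by 467 − 390 = 77 past the efficient level; on those units the gap between marginal cost and willingness to pay runs from 0 up to 25.
DWL = ½ × 25 × 77 = 962.5.

Deadweight loss = €962.5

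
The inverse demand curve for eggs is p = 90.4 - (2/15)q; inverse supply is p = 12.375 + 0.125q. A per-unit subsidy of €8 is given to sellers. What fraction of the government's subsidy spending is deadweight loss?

DWL / government spending = 160/3441

Pre-subsidy: 90.4 - (2/15)q = 12.375 + 0.125q gives q* = 9363/31 and p* = 1554/31.
With the subsidy, sellers receive ps = pb + 8 for each unit, where pb is the price buyers pay.
On the curves, pb = 90.4 - (2/15)q and ps = 12.375 + 0.125q; the wedge ps − pb = 8 gives 12.375 + 0.125q − (90.4 - (2/15)q) = 8, so q' = 333.
Then pb = 90.4 − (2/15)·333 = 46 and ps = 12.375 + 0.125·333 = 54.
ΔCS = ½(9363/31 + 333)(1554/31 − 46) = 1259904/961; ΔPS = ½(9363/31 + 333)(54 − 1554/31) = 1181160/961.
Government spending = 8 × 333 = 2664.
DWL = ½ × 8 × (333 − 9363/31) = 3840/31; fraction = (3840/31) / 2664 = 160/3441.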